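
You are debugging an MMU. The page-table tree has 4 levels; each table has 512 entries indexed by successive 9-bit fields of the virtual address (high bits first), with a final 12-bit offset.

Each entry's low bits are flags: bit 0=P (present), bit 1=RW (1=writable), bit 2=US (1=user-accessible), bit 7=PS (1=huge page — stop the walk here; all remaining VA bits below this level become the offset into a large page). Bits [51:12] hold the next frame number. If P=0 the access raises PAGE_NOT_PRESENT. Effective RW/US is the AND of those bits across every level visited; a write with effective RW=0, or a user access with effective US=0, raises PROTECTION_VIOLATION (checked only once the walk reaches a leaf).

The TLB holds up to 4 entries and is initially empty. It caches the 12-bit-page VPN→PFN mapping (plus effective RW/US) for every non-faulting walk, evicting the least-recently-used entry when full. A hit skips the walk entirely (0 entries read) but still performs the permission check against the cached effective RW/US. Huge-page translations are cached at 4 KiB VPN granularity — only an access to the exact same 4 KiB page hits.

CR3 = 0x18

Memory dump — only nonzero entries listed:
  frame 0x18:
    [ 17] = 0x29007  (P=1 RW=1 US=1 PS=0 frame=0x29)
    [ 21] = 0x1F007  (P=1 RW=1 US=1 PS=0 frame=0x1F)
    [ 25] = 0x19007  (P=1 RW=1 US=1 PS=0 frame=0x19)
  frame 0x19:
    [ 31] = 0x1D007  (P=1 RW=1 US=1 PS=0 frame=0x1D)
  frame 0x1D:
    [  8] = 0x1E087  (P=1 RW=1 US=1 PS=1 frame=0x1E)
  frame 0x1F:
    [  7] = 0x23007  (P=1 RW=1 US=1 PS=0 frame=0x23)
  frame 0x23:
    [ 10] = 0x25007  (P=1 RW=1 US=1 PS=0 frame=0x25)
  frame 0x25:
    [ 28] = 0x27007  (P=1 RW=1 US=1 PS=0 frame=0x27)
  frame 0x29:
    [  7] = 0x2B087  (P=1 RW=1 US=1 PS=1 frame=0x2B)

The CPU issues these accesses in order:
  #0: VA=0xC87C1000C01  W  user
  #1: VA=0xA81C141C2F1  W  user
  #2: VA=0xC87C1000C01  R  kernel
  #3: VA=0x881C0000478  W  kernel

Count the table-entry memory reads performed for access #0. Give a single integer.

Per-access translation:
#0 VA=0xC87C1000C01 (w,user):
  L0: frame=0x18 idx=25 entry=0x19007 [P=1 RW=1 US=1 PS=0]
  L1: frame=0x19 idx=31 entry=0x1D007 [P=1 RW=1 US=1 PS=0]
  L2: frame=0x1D idx=8 entry=0x1E087 [P=1 RW=1 US=1 PS=1]
  ⇒ phys 0x1EC01 (huge @L2)  [3 reads]
#1 VA=0xA81C141C2F1 (w,user):
  L0: frame=0x18 idx=21 entry=0x1F007 [P=1 RW=1 US=1 PS=0]
  L1: frame=0x1F idx=7 entry=0x23007 [P=1 RW=1 US=1 PS=0]
  L2: frame=0x23 idx=10 entry=0x25007 [P=1 RW=1 US=1 PS=0]
  L3: frame=0x25 idx=28 entry=0x27007 [P=1 RW=1 US=1 PS=0]
  ⇒ phys 0x272F1  [4 reads]
#2 VA=0xC87C1000C01 (r,kernel):
  TLB hit vpn=0xC87C1000 → PA=0x1EC01
#3 VA=0x881C0000478 (w,kernel):
  L0: frame=0x18 idx=17 entry=0x29007 [P=1 RW=1 US=1 PS=0]
  L1: frame=0x29 idx=7 entry=0x2B087 [P=1 RW=1 US=1 PS=1]
  ⇒ phys 0x2B478 (huge @L1)  [2 reads]

Entries read for #0: 3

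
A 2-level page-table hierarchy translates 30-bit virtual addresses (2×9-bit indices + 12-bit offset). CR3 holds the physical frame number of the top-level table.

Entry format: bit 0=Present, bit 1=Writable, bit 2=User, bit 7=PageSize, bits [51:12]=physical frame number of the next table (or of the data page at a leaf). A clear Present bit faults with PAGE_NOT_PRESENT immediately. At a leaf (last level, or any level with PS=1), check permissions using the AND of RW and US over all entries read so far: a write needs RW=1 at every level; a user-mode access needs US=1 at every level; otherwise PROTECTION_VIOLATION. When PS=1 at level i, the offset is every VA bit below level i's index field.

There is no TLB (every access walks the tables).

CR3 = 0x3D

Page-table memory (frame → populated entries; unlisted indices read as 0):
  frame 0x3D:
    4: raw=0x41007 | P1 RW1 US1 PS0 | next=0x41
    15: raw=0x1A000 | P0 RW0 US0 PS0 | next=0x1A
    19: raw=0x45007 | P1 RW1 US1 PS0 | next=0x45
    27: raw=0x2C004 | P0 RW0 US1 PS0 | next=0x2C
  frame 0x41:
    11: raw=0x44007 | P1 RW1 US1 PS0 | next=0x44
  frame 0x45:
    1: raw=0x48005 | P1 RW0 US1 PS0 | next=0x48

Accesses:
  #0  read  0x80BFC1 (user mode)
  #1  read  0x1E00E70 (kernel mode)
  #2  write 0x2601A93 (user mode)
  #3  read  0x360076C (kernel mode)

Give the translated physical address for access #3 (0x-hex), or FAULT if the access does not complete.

Trace:
#0 VA=0x80BFC1 (r,user):
  L0: frame=0x3D idx=4 entry=0x41007 [P=1 RW=1 US=1 PS=0]
  L1: frame=0x41 idx=11 entry=0x44007 [P=1 RW=1 US=1 PS=0]
  ⇒ phys 0x44FC1  [2 reads]
#1 VA=0x1E00E70 (r,kernel):
  L0: frame=0x3D idx=15 entry=0x1A000 [P=0 RW=0 US=0 PS=0]
  ⇒ fault: PAGE_NOT_PRESENT  — 1 lookups
#2 VA=0x2601A93 (w,user):
  L0: frame=0x3D idx=19 entry=0x45007 [P=1 RW=1 US=1 PS=0]
  L1: frame=0x45 idx=1 entry=0x48005 [P=1 RW=0 US=1 PS=0]
  ⇒ fault: PROTECTION_VIOLATION  — 2 lookups
#3 VA=0x360076C (r,kernel):
  L0: frame=0x3D idx=27 entry=0x2C004 [P=0 RW=0 US=1 PS=0]
  ⇒ fault: PAGE_NOT_PRESENT  — 1 lookups

Access #3 PA: FAULT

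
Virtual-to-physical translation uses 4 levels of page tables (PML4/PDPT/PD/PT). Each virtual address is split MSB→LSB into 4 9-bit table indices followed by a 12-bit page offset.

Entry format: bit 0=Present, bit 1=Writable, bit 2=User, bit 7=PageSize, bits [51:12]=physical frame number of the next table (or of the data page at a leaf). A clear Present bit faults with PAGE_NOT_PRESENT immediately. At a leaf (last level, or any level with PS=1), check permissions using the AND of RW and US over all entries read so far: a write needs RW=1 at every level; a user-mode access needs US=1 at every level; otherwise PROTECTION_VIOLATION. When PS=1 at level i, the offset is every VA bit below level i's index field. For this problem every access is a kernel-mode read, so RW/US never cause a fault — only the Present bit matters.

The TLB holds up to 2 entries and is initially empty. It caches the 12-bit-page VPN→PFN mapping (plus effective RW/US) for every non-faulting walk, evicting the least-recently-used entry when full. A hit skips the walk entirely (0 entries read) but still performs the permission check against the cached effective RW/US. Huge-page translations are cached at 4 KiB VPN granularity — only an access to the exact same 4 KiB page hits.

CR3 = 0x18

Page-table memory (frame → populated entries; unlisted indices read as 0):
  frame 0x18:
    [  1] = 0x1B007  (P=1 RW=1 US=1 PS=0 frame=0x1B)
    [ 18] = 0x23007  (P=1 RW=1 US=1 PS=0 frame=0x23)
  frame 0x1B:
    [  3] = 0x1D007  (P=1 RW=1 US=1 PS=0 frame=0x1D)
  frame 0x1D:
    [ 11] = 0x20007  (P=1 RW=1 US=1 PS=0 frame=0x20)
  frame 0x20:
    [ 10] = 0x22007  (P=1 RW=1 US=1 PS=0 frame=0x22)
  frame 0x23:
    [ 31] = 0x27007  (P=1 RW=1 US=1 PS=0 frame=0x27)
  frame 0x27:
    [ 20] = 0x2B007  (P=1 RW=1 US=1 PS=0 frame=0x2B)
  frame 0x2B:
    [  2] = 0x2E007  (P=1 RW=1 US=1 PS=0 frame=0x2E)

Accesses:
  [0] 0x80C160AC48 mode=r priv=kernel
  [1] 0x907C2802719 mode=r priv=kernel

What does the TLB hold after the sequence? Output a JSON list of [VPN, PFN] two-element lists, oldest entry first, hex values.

Trace:
#0 VA=0x80C160AC48 (r,kernel):
  L0: frame=0x18 idx=1 entry=0x1B007 [P=1 RW=1 US=1 PS=0]
  L1: frame=0x1B idx=3 entry=0x1D007 [P=1 RW=1 US=1 PS=0]
  L2: frame=0x1D idx=11 entry=0x20007 [P=1 RW=1 US=1 PS=0]
  L3: frame=0x20 idx=10 entry=0x22007 [P=1 RW=1 US=1 PS=0]
  ✓ 0x22C48  — 4 lookups
#1 VA=0x907C2802719 (r,kernel):
  L0: frame=0x18 idx=18 entry=0x23007 [P=1 RW=1 US=1 PS=0]
  L1: frame=0x23 idx=31 entry=0x27007 [P=1 RW=1 US=1 PS=0]
  L2: frame=0x27 idx=20 entry=0x2B007 [P=1 RW=1 US=1 PS=0]
  L3: frame=0x2B idx=2 entry=0x2E007 [P=1 RW=1 US=1 PS=0]
  ✓ 0x2E719  — 4 lookups

TLB: [["0x80C160A", "0x22"], ["0x907C2802", "0x2E"]]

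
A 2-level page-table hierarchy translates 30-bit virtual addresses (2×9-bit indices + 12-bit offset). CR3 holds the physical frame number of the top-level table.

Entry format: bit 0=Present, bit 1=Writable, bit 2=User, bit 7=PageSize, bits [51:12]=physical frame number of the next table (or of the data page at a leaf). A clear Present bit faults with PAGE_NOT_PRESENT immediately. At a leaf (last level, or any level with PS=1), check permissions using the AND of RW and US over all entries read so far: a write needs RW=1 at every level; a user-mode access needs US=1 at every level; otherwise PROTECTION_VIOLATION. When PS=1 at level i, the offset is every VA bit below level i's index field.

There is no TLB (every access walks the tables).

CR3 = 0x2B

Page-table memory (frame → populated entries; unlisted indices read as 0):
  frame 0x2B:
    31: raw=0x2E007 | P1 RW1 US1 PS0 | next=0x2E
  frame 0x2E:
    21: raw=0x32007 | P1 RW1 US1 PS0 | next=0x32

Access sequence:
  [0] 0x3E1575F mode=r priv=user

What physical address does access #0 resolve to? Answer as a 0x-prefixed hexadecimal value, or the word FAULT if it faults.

Trace:
#0 VA=0x3E1575F (r,user):
  L0: frame=0x2B idx=31 entry=0x2E007 [P=1 RW=1 US=1 PS=0]
  L1: frame=0x2E idx=21 entry=0x32007 [P=1 RW=1 US=1 PS=0]
  ⇒ phys 0x3275F  [2 reads]

Access #0 PA: 0x3275F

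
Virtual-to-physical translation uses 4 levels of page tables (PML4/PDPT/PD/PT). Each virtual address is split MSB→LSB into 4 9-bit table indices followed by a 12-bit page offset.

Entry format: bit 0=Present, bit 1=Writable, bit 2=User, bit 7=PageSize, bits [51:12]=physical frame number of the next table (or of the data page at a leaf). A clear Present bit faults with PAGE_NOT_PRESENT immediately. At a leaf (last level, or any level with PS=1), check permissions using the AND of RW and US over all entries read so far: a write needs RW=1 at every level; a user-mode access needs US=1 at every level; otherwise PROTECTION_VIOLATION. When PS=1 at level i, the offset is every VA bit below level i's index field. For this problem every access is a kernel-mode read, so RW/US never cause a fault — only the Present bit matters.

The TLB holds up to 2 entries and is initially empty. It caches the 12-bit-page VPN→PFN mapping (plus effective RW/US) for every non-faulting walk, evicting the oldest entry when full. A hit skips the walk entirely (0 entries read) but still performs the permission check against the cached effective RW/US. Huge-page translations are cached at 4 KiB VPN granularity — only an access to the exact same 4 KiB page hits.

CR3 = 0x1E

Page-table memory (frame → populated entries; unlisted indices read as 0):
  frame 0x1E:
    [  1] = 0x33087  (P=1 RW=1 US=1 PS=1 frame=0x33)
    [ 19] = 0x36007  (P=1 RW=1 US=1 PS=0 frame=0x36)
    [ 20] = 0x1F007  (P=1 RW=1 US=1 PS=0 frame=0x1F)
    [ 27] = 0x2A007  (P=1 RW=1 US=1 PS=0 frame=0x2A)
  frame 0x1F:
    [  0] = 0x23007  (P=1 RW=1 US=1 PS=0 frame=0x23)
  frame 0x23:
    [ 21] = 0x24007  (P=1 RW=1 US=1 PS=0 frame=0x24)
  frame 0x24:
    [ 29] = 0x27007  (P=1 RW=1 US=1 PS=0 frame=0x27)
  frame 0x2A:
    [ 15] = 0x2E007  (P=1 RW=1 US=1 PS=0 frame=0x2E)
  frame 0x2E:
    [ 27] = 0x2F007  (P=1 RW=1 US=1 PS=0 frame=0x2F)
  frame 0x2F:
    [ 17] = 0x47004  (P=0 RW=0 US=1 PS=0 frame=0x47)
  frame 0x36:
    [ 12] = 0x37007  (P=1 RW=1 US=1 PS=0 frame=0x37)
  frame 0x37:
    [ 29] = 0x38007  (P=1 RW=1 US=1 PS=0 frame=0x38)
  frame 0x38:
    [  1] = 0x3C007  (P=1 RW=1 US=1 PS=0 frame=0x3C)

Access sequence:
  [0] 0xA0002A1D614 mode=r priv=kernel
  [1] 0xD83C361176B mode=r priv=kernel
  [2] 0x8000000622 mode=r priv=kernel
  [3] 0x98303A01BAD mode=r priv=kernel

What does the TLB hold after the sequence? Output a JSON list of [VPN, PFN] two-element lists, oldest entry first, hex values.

Per-access translation:
#0 VA=0xA0002A1D614 (r,kernel):
  L0: frame=0x1E idx=20 entry=0x1F007 [P=1 RW=1 US=1 PS=0]
  L1: frame=0x1F idx=0 entry=0x23007 [P=1 RW=1 US=1 PS=0]
  L2: frame=0x23 idx=21 entry=0x24007 [P=1 RW=1 US=1 PS=0]
  L3: frame=0x24 idx=29 entry=0x27007 [P=1 RW=1 US=1 PS=0]
  ✓ 0x27614  — 4 lookups
#1 VA=0xD83C361176B (r,kernel):
  L0: frame=0x1E idx=27 entry=0x2A007 [P=1 RW=1 US=1 PS=0]
  L1: frame=0x2A idx=15 entry=0x2E007 [P=1 RW=1 US=1 PS=0]
  L2: frame=0x2E idx=27 entry=0x2F007 [P=1 RW=1 US=1 PS=0]
  L3: frame=0x2F idx=17 entry=0x47004 [P=0 RW=0 US=1 PS=0]
  → PAGE_NOT_PRESENT  (4 entries read)
#2 VA=0x8000000622 (r,kernel):
  L0: frame=0x1E idx=1 entry=0x33087 [P=1 RW=1 US=1 PS=1]
  ✓ 0x33622 (huge @L0)  — 1 lookups
#3 VA=0x98303A01BAD (r,kernel):
  L0: frame=0x1E idx=19 entry=0x36007 [P=1 RW=1 US=1 PS=0]
  L1: frame=0x36 idx=12 entry=0x37007 [P=1 RW=1 US=1 PS=0]
  L2: frame=0x37 idx=29 entry=0x38007 [P=1 RW=1 US=1 PS=0]
  L3: frame=0x38 idx=1 entry=0x3C007 [P=1 RW=1 US=1 PS=0]
  ✓ 0x3CBAD  — 4 lookups

TLB: [["0x8000000", "0x33"], ["0x98303A01", "0x3C"]]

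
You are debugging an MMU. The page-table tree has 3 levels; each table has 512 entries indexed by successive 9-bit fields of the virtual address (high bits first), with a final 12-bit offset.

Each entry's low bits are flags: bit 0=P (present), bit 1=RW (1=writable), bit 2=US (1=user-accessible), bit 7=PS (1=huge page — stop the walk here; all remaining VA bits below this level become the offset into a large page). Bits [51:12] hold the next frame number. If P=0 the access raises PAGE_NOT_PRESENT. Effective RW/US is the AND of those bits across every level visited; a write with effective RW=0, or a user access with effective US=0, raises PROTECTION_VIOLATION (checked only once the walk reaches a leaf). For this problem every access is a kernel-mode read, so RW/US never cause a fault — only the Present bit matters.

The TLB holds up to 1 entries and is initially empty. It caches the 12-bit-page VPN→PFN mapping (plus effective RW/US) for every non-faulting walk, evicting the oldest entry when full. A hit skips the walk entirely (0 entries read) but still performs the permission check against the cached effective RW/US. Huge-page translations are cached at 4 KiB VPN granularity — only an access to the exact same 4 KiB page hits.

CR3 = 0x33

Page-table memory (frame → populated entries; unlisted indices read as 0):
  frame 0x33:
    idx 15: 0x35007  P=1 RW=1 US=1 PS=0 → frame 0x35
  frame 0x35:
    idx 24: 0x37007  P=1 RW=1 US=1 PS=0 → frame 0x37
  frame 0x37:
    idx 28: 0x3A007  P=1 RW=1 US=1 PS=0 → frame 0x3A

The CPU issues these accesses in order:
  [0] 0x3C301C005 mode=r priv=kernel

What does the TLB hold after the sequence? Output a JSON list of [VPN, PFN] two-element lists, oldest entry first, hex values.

Per-access translation:
#0 VA=0x3C301C005 (r,kernel):
  [0] read 0x33 idx=15: raw=0x35007 flags P=1 W=1 U=1 S=0
  [1] read 0x35 idx=24: raw=0x37007 flags P=1 W=1 U=1 S=0
  [2] read 0x37 idx=28: raw=0x3A007 flags P=1 W=1 U=1 S=0
  → PA=0x3A005  (3 entries read)

TLB: [["0x3C301C", "0x3A"]]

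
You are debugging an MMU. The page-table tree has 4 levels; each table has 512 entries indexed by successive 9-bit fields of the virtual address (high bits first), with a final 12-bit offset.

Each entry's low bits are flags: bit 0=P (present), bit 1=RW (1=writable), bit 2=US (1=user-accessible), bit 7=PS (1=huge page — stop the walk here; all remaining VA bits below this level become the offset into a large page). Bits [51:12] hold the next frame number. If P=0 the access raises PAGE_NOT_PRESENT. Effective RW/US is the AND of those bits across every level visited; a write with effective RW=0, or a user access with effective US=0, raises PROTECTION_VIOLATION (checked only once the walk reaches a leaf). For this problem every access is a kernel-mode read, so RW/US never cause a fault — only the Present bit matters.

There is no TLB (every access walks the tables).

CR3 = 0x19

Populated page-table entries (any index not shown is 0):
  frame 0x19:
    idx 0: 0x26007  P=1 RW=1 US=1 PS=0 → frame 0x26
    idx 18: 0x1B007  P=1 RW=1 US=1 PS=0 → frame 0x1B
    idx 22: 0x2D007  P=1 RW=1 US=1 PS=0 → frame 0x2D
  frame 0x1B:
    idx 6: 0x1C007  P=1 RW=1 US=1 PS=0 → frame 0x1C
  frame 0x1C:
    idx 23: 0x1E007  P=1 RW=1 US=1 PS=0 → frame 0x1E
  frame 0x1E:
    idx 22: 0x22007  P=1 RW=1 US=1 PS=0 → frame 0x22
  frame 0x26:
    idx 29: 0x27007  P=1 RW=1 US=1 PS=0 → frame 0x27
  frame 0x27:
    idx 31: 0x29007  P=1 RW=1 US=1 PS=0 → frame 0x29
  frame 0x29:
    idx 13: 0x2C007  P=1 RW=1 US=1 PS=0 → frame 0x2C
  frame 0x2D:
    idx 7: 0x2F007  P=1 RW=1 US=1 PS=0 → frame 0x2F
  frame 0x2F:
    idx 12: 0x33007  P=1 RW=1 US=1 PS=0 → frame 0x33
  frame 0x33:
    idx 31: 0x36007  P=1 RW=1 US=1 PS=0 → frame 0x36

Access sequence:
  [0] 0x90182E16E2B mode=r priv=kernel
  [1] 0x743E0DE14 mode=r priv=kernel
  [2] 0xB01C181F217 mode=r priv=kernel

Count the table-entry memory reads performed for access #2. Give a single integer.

Walk each access:
#0 VA=0x90182E16E2B (r,kernel):
  L0 @0x19[18] → 0x1B007  P=1,RW=1,US=1,PS=0
  L1 @0x1B[6] → 0x1C007  P=1,RW=1,US=1,PS=0
  L2 @0x1C[23] → 0x1E007  P=1,RW=1,US=1,PS=0
  L3 @0x1E[22] → 0x22007  P=1,RW=1,US=1,PS=0
  ⇒ phys 0x22E2B  [4 reads]
#1 VA=0x743E0DE14 (r,kernel):
  L0 @0x19[0] → 0x26007  P=1,RW=1,US=1,PS=0
  L1 @0x26[29] → 0x27007  P=1,RW=1,US=1,PS=0
  L2 @0x27[31] → 0x29007  P=1,RW=1,US=1,PS=0
  L3 @0x29[13] → 0x2C007  P=1,RW=1,US=1,PS=0
  ⇒ phys 0x2CE14  [4 reads]
#2 VA=0xB01C181F217 (r,kernel):
  L0 @0x19[22] → 0x2D007  P=1,RW=1,US=1,PS=0
  L1 @0x2D[7] → 0x2F007  P=1,RW=1,US=1,PS=0
  L2 @0x2F[12] → 0x33007  P=1,RW=1,US=1,PS=0
  L3 @0x33[31] → 0x36007  P=1,RW=1,US=1,PS=0
  ⇒ phys 0x36217  [4 reads]

Entries read for #2: 4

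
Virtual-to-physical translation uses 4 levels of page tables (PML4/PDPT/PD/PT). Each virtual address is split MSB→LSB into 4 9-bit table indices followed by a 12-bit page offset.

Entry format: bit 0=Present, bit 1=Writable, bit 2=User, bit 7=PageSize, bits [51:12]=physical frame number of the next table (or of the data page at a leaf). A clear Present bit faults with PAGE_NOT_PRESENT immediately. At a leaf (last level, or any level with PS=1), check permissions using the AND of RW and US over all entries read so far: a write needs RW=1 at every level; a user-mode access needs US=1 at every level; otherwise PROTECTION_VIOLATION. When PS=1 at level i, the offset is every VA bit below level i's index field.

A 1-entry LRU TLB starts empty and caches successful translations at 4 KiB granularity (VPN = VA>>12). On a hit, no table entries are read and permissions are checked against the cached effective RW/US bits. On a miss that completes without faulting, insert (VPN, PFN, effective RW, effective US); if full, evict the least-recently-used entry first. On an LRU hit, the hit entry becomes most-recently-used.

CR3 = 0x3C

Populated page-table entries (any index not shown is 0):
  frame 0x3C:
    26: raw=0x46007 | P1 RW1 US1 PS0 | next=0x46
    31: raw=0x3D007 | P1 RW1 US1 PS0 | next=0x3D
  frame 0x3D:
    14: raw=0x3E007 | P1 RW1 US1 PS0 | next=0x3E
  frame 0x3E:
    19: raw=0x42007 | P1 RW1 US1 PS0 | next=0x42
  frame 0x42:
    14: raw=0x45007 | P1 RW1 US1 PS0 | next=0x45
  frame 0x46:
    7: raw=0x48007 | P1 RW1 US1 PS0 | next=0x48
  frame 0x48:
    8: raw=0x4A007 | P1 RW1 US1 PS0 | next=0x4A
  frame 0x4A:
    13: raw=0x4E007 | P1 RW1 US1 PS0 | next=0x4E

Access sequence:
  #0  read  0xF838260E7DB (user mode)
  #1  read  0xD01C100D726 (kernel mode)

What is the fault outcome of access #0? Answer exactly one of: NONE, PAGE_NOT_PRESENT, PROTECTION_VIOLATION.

Walk each access:
#0 VA=0xF838260E7DB (r,user):
  [0] read 0x3C idx=31: raw=0x3D007 flags P=1 W=1 U=1 S=0
  [1] read 0x3D idx=14: raw=0x3E007 flags P=1 W=1 U=1 S=0
  [2] read 0x3E idx=19: raw=0x42007 flags P=1 W=1 U=1 S=0
  [3] read 0x42 idx=14: raw=0x45007 flags P=1 W=1 U=1 S=0
  → PA=0x457DB  (4 entries read)
#1 VA=0xD01C100D726 (r,kernel):
  [0] read 0x3C idx=26: raw=0x46007 flags P=1 W=1 U=1 S=0
  [1] read 0x46 idx=7: raw=0x48007 flags P=1 W=1 U=1 S=0
  [2] read 0x48 idx=8: raw=0x4A007 flags P=1 W=1 U=1 S=0
  [3] read 0x4A idx=13: raw=0x4E007 flags P=1 W=1 U=1 S=0
  → PA=0x4E726  (4 entries read)

Access #0 fault: NONE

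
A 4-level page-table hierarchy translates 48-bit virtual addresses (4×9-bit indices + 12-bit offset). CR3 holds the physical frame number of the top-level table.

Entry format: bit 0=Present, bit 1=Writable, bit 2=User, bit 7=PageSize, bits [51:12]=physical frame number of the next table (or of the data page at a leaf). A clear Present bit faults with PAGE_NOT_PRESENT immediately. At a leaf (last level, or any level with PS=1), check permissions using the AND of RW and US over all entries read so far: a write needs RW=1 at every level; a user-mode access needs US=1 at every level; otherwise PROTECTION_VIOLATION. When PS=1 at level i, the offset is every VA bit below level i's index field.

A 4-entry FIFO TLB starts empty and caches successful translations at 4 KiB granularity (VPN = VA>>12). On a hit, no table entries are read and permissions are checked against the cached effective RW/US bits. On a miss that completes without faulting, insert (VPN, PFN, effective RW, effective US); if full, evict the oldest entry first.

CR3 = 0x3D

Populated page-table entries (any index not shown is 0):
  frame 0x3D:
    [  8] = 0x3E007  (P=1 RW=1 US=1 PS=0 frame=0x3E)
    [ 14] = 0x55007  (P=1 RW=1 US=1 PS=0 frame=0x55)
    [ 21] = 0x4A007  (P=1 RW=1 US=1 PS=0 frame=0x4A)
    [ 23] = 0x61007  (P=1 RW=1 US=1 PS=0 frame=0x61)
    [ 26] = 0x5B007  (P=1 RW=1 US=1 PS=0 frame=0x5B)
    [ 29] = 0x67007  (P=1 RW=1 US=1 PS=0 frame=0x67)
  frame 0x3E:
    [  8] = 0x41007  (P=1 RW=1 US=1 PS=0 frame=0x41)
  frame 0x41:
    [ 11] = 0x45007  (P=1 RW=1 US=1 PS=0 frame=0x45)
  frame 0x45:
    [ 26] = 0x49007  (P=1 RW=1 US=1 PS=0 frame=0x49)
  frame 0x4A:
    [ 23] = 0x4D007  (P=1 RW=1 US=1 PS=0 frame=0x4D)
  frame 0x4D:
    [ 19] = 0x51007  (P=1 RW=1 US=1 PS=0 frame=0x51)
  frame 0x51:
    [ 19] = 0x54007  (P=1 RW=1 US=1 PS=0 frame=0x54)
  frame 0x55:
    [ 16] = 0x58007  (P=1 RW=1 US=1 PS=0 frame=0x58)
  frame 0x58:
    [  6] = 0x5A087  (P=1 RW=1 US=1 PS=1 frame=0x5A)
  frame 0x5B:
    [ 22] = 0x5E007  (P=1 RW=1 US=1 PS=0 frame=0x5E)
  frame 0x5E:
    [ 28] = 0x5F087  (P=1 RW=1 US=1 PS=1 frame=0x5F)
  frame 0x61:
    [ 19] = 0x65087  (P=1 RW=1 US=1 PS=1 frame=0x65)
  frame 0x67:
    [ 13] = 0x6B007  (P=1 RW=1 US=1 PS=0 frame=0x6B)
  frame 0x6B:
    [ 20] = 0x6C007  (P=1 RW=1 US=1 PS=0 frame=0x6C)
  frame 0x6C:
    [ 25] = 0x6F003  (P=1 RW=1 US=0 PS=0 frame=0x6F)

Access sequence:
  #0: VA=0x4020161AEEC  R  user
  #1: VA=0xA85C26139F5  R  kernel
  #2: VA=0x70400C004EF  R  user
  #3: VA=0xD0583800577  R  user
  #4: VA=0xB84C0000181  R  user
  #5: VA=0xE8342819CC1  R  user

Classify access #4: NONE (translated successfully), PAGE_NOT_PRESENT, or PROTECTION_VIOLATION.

Per-access translation:
#0 VA=0x4020161AEEC (r,user):
  L0: frame=0x3D idx=8 entry=0x3E007 [P=1 RW=1 US=1 PS=0]
  L1: frame=0x3E idx=8 entry=0x41007 [P=1 RW=1 US=1 PS=0]
  L2: frame=0x41 idx=11 entry=0x45007 [P=1 RW=1 US=1 PS=0]
  L3: frame=0x45 idx=26 entry=0x49007 [P=1 RW=1 US=1 PS=0]
  ⇒ phys 0x49EEC  [4 reads]
#1 VA=0xA85C26139F5 (r,kernel):
  L0: frame=0x3D idx=21 entry=0x4A007 [P=1 RW=1 US=1 PS=0]
  L1: frame=0x4A idx=23 entry=0x4D007 [P=1 RW=1 US=1 PS=0]
  L2: frame=0x4D idx=19 entry=0x51007 [P=1 RW=1 US=1 PS=0]
  L3: frame=0x51 idx=19 entry=0x54007 [P=1 RW=1 US=1 PS=0]
  ⇒ phys 0x549F5  [4 reads]
#2 VA=0x70400C004EF (r,user):
  L0: frame=0x3D idx=14 entry=0x55007 [P=1 RW=1 US=1 PS=0]
  L1: frame=0x55 idx=16 entry=0x58007 [P=1 RW=1 US=1 PS=0]
  L2: frame=0x58 idx=6 entry=0x5A087 [P=1 RW=1 US=1 PS=1]
  ⇒ phys 0x5A4EF (huge @L2)  [3 reads]
#3 VA=0xD0583800577 (r,user):
  L0: frame=0x3D idx=26 entry=0x5B007 [P=1 RW=1 US=1 PS=0]
  L1: frame=0x5B idx=22 entry=0x5E007 [P=1 RW=1 US=1 PS=0]
  L2: frame=0x5E idx=28 entry=0x5F087 [P=1 RW=1 US=1 PS=1]
  ⇒ phys 0x5F577 (huge @L2)  [3 reads]
#4 VA=0xB84C0000181 (r,user):
  L0: frame=0x3D idx=23 entry=0x61007 [P=1 RW=1 US=1 PS=0]
  L1: frame=0x61 idx=19 entry=0x65087 [P=1 RW=1 US=1 PS=1]
  ⇒ phys 0x65181 (huge @L1)  [2 reads]
#5 VA=0xE8342819CC1 (r,user):
  L0: frame=0x3D idx=29 entry=0x67007 [P=1 RW=1 US=1 PS=0]
  L1: frame=0x67 idx=13 entry=0x6B007 [P=1 RW=1 US=1 PS=0]
  L2: frame=0x6B idx=20 entry=0x6C007 [P=1 RW=1 US=1 PS=0]
  L3: frame=0x6C idx=25 entry=0x6F003 [P=1 RW=1 US=0 PS=0]
  → PROTECTION_VIOLATION  (4 entries read)

Access #4 fault: NONE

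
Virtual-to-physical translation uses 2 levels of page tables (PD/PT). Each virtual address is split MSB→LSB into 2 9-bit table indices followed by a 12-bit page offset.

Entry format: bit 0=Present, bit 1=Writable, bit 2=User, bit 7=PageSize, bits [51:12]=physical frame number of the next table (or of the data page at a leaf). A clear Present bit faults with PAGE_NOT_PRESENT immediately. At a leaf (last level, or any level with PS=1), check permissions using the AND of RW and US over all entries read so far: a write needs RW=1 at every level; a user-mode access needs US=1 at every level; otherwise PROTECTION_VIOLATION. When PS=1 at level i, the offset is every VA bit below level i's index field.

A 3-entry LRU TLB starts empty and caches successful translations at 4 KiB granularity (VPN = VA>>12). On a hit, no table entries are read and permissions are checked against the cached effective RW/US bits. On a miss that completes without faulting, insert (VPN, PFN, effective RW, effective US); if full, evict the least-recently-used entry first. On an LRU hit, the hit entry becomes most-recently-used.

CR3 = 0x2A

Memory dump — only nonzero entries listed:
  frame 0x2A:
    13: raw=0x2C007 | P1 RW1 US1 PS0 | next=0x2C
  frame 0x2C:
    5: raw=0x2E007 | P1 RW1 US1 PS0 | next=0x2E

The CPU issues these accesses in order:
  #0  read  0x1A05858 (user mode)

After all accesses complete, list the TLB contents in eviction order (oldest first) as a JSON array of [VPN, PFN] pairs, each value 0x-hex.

Walk each access:
#0 VA=0x1A05858 (r,user):
  lvl0: tbl 0x2A, slot 13 ⇒ 0x2C007 (P1/RW1/US1/PS0)
  lvl1: tbl 0x2C, slot 5 ⇒ 0x2E007 (P1/RW1/US1/PS0)
  ✓ 0x2E858  — 2 lookups

TLB: [["0x1A05", "0x2E"]]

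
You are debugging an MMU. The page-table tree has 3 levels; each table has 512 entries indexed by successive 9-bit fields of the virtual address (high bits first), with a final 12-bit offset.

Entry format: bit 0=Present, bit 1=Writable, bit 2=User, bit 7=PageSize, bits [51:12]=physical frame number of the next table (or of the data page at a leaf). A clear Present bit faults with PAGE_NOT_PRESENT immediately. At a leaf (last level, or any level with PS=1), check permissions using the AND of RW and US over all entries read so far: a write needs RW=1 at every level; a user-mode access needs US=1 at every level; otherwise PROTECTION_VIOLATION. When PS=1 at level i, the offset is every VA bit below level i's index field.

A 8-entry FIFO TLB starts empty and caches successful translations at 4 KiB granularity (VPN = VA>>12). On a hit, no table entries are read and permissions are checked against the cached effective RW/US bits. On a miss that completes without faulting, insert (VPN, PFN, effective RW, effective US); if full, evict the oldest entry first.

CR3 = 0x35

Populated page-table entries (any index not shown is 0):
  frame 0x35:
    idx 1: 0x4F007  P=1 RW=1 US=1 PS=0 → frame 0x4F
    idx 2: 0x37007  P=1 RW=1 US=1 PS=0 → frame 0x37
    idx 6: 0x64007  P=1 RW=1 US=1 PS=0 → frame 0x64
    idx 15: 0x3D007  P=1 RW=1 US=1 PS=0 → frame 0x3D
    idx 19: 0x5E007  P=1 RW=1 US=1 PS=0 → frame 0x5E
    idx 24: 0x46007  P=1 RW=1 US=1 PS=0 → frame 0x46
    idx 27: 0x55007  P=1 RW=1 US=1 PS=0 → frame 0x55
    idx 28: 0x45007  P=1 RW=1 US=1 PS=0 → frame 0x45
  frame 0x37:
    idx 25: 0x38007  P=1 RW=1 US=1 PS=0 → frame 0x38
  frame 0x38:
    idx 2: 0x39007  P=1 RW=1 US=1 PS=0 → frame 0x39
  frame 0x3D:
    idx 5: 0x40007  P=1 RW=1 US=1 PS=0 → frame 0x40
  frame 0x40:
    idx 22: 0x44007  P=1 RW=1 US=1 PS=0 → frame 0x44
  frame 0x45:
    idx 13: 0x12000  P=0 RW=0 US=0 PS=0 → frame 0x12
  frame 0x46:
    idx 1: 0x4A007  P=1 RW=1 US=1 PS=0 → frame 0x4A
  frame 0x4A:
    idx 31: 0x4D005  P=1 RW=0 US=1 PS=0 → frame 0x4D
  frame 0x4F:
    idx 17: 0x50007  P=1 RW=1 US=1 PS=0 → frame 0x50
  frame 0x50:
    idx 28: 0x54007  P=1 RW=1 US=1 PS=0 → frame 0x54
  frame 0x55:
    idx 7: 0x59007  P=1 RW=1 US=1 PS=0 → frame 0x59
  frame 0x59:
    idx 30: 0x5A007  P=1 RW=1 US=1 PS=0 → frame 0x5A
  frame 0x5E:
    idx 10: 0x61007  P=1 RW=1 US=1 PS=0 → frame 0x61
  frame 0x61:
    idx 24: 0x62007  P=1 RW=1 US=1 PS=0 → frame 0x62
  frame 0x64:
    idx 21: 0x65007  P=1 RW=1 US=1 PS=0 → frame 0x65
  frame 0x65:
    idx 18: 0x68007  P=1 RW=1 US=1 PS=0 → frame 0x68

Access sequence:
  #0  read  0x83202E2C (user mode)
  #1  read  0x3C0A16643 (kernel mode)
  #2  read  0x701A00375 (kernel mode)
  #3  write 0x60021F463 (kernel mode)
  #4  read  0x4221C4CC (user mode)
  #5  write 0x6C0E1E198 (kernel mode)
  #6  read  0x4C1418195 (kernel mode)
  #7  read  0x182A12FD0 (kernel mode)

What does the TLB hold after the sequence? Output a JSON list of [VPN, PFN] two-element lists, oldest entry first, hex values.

Walk each access:
#0 VA=0x83202E2C (r,user):
  lvl0: tbl 0x35, slot 2 ⇒ 0x37007 (P1/RW1/US1/PS0)
  lvl1: tbl 0x37, slot 25 ⇒ 0x38007 (P1/RW1/US1/PS0)
  lvl2: tbl 0x38, slot 2 ⇒ 0x39007 (P1/RW1/US1/PS0)
  → PA=0x39E2C  (3 entries read)
#1 VA=0x3C0A16643 (r,kernel):
  lvl0: tbl 0x35, slot 15 ⇒ 0x3D007 (P1/RW1/US1/PS0)
  lvl1: tbl 0x3D, slot 5 ⇒ 0x40007 (P1/RW1/US1/PS0)
  lvl2: tbl 0x40, slot 22 ⇒ 0x44007 (P1/RW1/US1/PS0)
  → PA=0x44643  (3 entries read)
#2 VA=0x701A00375 (r,kernel):
  lvl0: tbl 0x35, slot 28 ⇒ 0x45007 (P1/RW1/US1/PS0)
  lvl1: tbl 0x45, slot 13 ⇒ 0x12000 (P0/RW0/US0/PS0)
  ⇒ fault: PAGE_NOT_PRESENT  — 2 lookups
#3 VA=0x60021F463 (w,kernel):
  lvl0: tbl 0x35, slot 24 ⇒ 0x46007 (P1/RW1/US1/PS0)
  lvl1: tbl 0x46, slot 1 ⇒ 0x4A007 (P1/RW1/US1/PS0)
  lvl2: tbl 0x4A, slot 31 ⇒ 0x4D005 (P1/RW0/US1/PS0)
  ⇒ fault: PROTECTION_VIOLATION  — 3 lookups
#4 VA=0x4221C4CC (r,user):
  lvl0: tbl 0x35, slot 1 ⇒ 0x4F007 (P1/RW1/US1/PS0)
  lvl1: tbl 0x4F, slot 17 ⇒ 0x50007 (P1/RW1/US1/PS0)
  lvl2: tbl 0x50, slot 28 ⇒ 0x54007 (P1/RW1/US1/PS0)
  → PA=0x544CC  (3 entries read)
#5 VA=0x6C0E1E198 (w,kernel):
  lvl0: tbl 0x35, slot 27 ⇒ 0x55007 (P1/RW1/US1/PS0)
  lvl1: tbl 0x55, slot 7 ⇒ 0x59007 (P1/RW1/US1/PS0)
  lvl2: tbl 0x59, slot 30 ⇒ 0x5A007 (P1/RW1/US1/PS0)
  → PA=0x5A198  (3 entries read)
#6 VA=0x4C1418195 (r,kernel):
  lvl0: tbl 0x35, slot 19 ⇒ 0x5E007 (P1/RW1/US1/PS0)
  lvl1: tbl 0x5E, slot 10 ⇒ 0x61007 (P1/RW1/US1/PS0)
  lvl2: tbl 0x61, slot 24 ⇒ 0x62007 (P1/RW1/US1/PS0)
  → PA=0x62195  (3 entries read)
#7 VA=0x182A12FD0 (r,kernel):
  lvl0: tbl 0x35, slot 6 ⇒ 0x64007 (P1/RW1/US1/PS0)
  lvl1: tbl 0x64, slot 21 ⇒ 0x65007 (P1/RW1/US1/PS0)
  lvl2: tbl 0x65, slot 18 ⇒ 0x68007 (P1/RW1/US1/PS0)
  → PA=0x68FD0  (3 entries read)

TLB: [["0x83202", "0x39"], ["0x3C0A16", "0x44"], ["0x4221C", "0x54"], ["0x6C0E1E", "0x5A"], ["0x4C1418", "0x62"], ["0x182A12", "0x68"]]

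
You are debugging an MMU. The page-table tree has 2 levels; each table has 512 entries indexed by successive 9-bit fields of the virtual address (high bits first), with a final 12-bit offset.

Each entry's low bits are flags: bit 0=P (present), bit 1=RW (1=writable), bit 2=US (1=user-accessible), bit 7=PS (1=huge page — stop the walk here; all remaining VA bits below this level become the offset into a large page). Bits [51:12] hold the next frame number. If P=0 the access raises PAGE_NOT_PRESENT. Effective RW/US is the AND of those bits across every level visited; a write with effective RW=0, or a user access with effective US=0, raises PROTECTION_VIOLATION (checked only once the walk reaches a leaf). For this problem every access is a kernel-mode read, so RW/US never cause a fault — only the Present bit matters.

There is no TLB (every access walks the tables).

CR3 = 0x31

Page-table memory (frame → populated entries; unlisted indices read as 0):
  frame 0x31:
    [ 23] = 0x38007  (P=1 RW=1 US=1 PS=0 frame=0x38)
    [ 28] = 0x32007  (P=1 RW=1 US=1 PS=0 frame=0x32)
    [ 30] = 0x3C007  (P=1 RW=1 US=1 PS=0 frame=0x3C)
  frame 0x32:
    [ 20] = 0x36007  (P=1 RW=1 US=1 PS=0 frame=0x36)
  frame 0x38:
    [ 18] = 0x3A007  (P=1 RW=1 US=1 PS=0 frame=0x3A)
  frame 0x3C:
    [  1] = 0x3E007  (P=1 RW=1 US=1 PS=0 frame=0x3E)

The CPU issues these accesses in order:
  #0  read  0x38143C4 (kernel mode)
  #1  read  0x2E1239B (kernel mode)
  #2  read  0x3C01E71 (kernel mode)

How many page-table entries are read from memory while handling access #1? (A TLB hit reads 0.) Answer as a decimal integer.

Walk each access:
#0 VA=0x38143C4 (r,kernel):
  lvl0: tbl 0x31, slot 28 ⇒ 0x32007 (P1/RW1/US1/PS0)
  lvl1: tbl 0x32, slot 20 ⇒ 0x36007 (P1/RW1/US1/PS0)
  ✓ 0x363C4  — 2 lookups
#1 VA=0x2E1239B (r,kernel):
  lvl0: tbl 0x31, slot 23 ⇒ 0x38007 (P1/RW1/US1/PS0)
  lvl1: tbl 0x38, slot 18 ⇒ 0x3A007 (P1/RW1/US1/PS0)
  ✓ 0x3A39B  — 2 lookups
#2 VA=0x3C01E71 (r,kernel):
  lvl0: tbl 0x31, slot 30 ⇒ 0x3C007 (P1/RW1/US1/PS0)
  lvl1: tbl 0x3C, slot 1 ⇒ 0x3E007 (P1/RW1/US1/PS0)
  ✓ 0x3EE71  — 2 lookups

Entries read for #1: 2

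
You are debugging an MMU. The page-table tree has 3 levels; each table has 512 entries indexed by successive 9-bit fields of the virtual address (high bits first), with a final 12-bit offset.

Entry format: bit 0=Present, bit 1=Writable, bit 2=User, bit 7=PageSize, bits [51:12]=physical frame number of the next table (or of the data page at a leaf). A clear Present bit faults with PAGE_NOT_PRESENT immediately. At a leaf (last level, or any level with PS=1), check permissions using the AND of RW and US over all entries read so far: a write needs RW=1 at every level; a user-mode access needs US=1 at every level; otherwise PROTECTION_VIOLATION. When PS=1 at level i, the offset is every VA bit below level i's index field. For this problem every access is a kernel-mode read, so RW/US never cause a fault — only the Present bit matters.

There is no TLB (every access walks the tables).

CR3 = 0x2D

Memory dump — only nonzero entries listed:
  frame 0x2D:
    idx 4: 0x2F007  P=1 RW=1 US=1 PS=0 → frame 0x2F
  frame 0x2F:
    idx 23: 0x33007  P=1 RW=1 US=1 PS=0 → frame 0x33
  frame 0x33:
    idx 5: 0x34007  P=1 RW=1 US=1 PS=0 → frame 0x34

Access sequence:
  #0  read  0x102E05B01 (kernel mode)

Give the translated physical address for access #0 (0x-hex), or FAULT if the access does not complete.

Trace:
#0 VA=0x102E05B01 (r,kernel):
  lvl0: tbl 0x2D, slot 4 ⇒ 0x2F007 (P1/RW1/US1/PS0)
  lvl1: tbl 0x2F, slot 23 ⇒ 0x33007 (P1/RW1/US1/PS0)
  lvl2: tbl 0x33, slot 5 ⇒ 0x34007 (P1/RW1/US1/PS0)
  ⇒ phys 0x34B01  [3 reads]

Access #0 PA: 0x34B01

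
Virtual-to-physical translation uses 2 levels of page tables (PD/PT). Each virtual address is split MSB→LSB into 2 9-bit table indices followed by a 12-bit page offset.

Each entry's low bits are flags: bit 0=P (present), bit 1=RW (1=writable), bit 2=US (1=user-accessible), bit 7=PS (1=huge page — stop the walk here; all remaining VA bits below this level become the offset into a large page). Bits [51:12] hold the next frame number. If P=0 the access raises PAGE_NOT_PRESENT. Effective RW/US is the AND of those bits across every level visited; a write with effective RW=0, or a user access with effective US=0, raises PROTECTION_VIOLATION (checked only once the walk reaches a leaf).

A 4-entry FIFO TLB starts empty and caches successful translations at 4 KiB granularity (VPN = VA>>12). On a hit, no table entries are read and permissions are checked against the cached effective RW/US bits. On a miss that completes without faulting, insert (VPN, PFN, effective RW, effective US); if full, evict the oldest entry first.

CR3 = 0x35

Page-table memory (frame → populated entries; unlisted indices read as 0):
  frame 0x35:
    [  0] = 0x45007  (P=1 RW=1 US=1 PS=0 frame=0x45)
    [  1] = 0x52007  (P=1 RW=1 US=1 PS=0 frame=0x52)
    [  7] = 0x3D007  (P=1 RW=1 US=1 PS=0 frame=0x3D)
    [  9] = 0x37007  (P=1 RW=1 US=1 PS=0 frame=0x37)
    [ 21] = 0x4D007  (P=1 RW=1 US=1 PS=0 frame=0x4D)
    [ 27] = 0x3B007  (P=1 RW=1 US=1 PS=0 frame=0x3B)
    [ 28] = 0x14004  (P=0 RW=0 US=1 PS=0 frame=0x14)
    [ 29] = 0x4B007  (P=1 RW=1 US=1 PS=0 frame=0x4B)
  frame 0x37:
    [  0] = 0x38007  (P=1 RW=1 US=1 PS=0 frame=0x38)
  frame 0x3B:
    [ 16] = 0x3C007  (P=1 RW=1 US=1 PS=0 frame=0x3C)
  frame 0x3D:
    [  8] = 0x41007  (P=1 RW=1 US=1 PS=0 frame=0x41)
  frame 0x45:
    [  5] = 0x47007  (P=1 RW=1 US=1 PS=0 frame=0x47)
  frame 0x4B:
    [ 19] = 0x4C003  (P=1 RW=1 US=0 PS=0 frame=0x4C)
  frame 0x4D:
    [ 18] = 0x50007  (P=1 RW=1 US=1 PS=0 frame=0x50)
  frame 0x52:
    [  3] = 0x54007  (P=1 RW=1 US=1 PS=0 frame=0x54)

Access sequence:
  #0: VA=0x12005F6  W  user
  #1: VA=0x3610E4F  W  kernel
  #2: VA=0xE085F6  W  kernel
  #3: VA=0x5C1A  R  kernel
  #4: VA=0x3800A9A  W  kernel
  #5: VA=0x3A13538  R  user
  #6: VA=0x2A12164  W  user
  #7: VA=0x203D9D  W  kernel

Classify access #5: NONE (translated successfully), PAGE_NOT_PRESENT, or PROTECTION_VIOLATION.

Trace:
#0 VA=0x12005F6 (w,user):
  L0: frame=0x35 idx=9 entry=0x37007 [P=1 RW=1 US=1 PS=0]
  L1: frame=0x37 idx=0 entry=0x38007 [P=1 RW=1 US=1 PS=0]
  → PA=0x385F6  (2 entries read)
#1 VA=0x3610E4F (w,kernel):
  L0: frame=0x35 idx=27 entry=0x3B007 [P=1 RW=1 US=1 PS=0]
  L1: frame=0x3B idx=16 entry=0x3C007 [P=1 RW=1 US=1 PS=0]
  → PA=0x3CE4F  (2 entries read)
#2 VA=0xE085F6 (w,kernel):
  L0: frame=0x35 idx=7 entry=0x3D007 [P=1 RW=1 US=1 PS=0]
  L1: frame=0x3D idx=8 entry=0x41007 [P=1 RW=1 US=1 PS=0]
  → PA=0x415F6  (2 entries read)
#3 VA=0x5C1A (r,kernel):
  L0: frame=0x35 idx=0 entry=0x45007 [P=1 RW=1 US=1 PS=0]
  L1: frame=0x45 idx=5 entry=0x47007 [P=1 RW=1 US=1 PS=0]
  → PA=0x47C1A  (2 entries read)
#4 VA=0x3800A9A (w,kernel):
  L0: frame=0x35 idx=28 entry=0x14004 [P=0 RW=0 US=1 PS=0]
  ✗ PAGE_NOT_PRESENT  [1 reads]
#5 VA=0x3A13538 (r,user):
  L0: frame=0x35 idx=29 entry=0x4B007 [P=1 RW=1 US=1 PS=0]
  L1: frame=0x4B idx=19 entry=0x4C003 [P=1 RW=1 US=0 PS=0]
  ✗ PROTECTION_VIOLATION  [2 reads]
#6 VA=0x2A12164 (w,user):
  L0: frame=0x35 idx=21 entry=0x4D007 [P=1 RW=1 US=1 PS=0]
  L1: frame=0x4D idx=18 entry=0x50007 [P=1 RW=1 US=1 PS=0]
  → PA=0x50164  (2 entries read)
#7 VA=0x203D9D (w,kernel):
  L0: frame=0x35 idx=1 entry=0x52007 [P=1 RW=1 US=1 PS=0]
  L1: frame=0x52 idx=3 entry=0x54007 [P=1 RW=1 US=1 PS=0]
  → PA=0x54D9D  (2 entries read)

Access #5 fault: PROTECTION_VIOLATION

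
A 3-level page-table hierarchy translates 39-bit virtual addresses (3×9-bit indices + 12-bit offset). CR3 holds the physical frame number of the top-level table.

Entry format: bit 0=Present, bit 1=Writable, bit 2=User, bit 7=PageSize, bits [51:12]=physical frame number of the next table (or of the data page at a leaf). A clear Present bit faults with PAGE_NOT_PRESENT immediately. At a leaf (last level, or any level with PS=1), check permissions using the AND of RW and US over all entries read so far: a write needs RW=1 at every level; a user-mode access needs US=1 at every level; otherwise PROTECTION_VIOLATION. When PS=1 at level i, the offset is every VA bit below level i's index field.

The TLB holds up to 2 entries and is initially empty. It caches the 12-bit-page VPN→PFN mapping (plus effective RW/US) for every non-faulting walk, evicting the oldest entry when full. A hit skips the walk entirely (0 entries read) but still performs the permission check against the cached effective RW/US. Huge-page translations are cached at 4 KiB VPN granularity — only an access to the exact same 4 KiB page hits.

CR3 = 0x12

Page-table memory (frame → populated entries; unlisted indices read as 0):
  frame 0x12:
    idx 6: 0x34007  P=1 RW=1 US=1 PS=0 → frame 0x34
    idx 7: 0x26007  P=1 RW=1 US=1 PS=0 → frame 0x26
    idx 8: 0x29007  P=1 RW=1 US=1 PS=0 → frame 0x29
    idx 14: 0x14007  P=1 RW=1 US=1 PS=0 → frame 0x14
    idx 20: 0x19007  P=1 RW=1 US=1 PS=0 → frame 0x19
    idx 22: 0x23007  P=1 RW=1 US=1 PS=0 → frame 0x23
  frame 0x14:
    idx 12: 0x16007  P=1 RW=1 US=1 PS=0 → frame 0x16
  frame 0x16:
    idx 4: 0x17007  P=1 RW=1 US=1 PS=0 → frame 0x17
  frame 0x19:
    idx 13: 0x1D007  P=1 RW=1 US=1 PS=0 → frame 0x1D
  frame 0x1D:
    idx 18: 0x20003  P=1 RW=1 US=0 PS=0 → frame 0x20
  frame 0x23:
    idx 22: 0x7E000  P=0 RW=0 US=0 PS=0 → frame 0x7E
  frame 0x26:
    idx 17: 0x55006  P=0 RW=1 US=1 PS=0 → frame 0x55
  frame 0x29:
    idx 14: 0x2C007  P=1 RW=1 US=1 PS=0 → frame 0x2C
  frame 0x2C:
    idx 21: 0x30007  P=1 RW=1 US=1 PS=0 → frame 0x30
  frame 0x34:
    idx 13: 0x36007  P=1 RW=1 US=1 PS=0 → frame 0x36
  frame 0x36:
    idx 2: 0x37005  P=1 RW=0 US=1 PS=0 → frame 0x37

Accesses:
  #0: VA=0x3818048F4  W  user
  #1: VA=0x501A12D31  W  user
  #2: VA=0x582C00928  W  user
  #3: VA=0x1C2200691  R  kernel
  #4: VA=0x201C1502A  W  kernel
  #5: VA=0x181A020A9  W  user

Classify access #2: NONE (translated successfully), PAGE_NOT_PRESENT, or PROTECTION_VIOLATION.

Per-access translation:
#0 VA=0x3818048F4 (w,user):
  [0] read 0x12 idx=14: raw=0x14007 flags P=1 W=1 U=1 S=0
  [1] read 0x14 idx=12: raw=0x16007 flags P=1 W=1 U=1 S=0
  [2] read 0x16 idx=4: raw=0x17007 flags P=1 W=1 U=1 S=0
  ✓ 0x178F4  — 3 lookups
#1 VA=0x501A12D31 (w,user):
  [0] read 0x12 idx=20: raw=0x19007 flags P=1 W=1 U=1 S=0
  [1] read 0x19 idx=13: raw=0x1D007 flags P=1 W=1 U=1 S=0
  [2] read 0x1D idx=18: raw=0x20003 flags P=1 W=1 U=0 S=0
  ⇒ fault: PROTECTION_VIOLATION  — 3 lookups
#2 VA=0x582C00928 (w,user):
  [0] read 0x12 idx=22: raw=0x23007 flags P=1 W=1 U=1 S=0
  [1] read 0x23 idx=22: raw=0x7E000 flags P=0 W=0 U=0 S=0
  ⇒ fault: PAGE_NOT_PRESENT  — 2 lookups
#3 VA=0x1C2200691 (r,kernel):
  [0] read 0x12 idx=7: raw=0x26007 flags P=1 W=1 U=1 S=0
  [1] read 0x26 idx=17: raw=0x55006 flags P=0 W=1 U=1 S=0
  ⇒ fault: PAGE_NOT_PRESENT  — 2 lookups
#4 VA=0x201C1502A (w,kernel):
  [0] read 0x12 idx=8: raw=0x29007 flags P=1 W=1 U=1 S=0
  [1] read 0x29 idx=14: raw=0x2C007 flags P=1 W=1 U=1 S=0
  [2] read 0x2C idx=21: raw=0x30007 flags P=1 W=1 U=1 S=0
  ✓ 0x3002A  — 3 lookups
#5 VA=0x181A020A9 (w,user):
  [0] read 0x12 idx=6: raw=0x34007 flags P=1 W=1 U=1 S=0
  [1] read 0x34 idx=13: raw=0x36007 flags P=1 W=1 U=1 S=0
  [2] read 0x36 idx=2: raw=0x37005 flags P=1 W=0 U=1 S=0
  ⇒ fault: PROTECTION_VIOLATION  — 3 lookups

Access #2 fault: PAGE_NOT_PRESENT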